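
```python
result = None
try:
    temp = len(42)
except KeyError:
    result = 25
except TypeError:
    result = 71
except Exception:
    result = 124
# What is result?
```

Step-by-step execution trace:
1. `temp = len(42)` raises TypeError.
2. `except KeyError` does not match TypeError; skipped.
3. `except TypeError` matches → result = 71.
4. Remaining except clauses are skipped.
Result: 71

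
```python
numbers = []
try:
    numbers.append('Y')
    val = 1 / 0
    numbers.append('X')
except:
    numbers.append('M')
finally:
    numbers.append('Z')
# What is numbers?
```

Step-by-step execution trace:
1. try: `numbers.append('Y')` → numbers = ['Y'].
2. `val = 1 / 0` raises ZeroDivisionError; `numbers.append('X')` is not reached.
3. bare `except` matches → `numbers.append('M')` → numbers = ['Y', 'M'].
4. finally always runs: `numbers.append('Z')` → numbers = ['Y', 'M', 'Z'].
Result: ['Y', 'M', 'Z']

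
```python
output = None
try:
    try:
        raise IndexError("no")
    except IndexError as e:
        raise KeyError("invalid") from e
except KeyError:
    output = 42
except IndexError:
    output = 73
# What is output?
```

Step-by-step execution trace:
1. Inner try raises IndexError; inner `except IndexError as e` catches it.
2. `raise KeyError(...) from e` raises KeyError (IndexError is attached as __cause__, but only KeyError is active).
3. Outer `except KeyError` matches → output = 42.
4. `except IndexError` is not reached.
Result: 42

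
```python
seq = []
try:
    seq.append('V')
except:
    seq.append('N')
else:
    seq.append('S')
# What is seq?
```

Step-by-step execution trace:
1. try: `seq.append('V')` → seq = ['V']. No exception raised.
2. `except` is skipped.
3. `else` runs (try completed without exception): `seq.append('S')` → seq = ['V', 'S'].
Result: ['V', 'S']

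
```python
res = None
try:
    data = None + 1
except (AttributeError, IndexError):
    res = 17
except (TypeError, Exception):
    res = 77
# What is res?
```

Step-by-step execution trace:
1. `data = None + 1` raises TypeError.
2. `except (AttributeError, IndexError)` does not match TypeError; skipped.
3. `except (TypeError, Exception)` matches (TypeError is in the tuple) → res = 77.
Result: 77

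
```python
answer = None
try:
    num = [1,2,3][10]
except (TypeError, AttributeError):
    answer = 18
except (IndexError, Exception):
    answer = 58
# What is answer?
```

Step-by-step execution trace:
1. `num = [1,2,3][10]` raises IndexError.
2. `except (TypeError, AttributeError)` does not match IndexError; skipped.
3. `except (IndexError, Exception)` matches (IndexError is in the tuple) → answer = 58.
Result: 58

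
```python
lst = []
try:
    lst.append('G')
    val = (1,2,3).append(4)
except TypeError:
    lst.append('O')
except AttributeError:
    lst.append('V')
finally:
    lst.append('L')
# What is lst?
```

Step-by-step execution trace:
1. try: `lst.append('G')` → lst = ['G'].
2. `val = (1,2,3).append(4)` raises AttributeError.
3. `except TypeError` does not match AttributeError; skipped.
4. `except AttributeError` matches → `lst.append('V')` → lst = ['G', 'V'].
5. finally always runs: `lst.append('L')` → lst = ['G', 'V', 'L'].
Result: ['G', 'V', 'L']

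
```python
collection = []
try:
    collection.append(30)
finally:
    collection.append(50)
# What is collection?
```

Step-by-step execution trace:
1. try: `collection.append(30)` → collection = [30].
2. The try body completes without raising.
3. finally always runs: `collection.append(50)` → collection = [30, 50].
Result: [30, 50]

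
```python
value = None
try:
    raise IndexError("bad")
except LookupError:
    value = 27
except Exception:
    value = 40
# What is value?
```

Step-by-step execution trace:
1. `raise IndexError(...)` raises IndexError.
2. `except LookupError` matches (IndexError is a subclass of LookupError) → value = 27.
3. `except Exception` is not reached.
Result: 27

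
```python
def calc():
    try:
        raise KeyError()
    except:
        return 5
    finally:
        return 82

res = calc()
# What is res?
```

Step-by-step execution trace:
1. `calc()` enters try: `raise KeyError()` raises KeyError.
2. bare `except` matches → `return 5` sets pending return value 5.
3. Before returning, `finally: return 82` runs and overrides the pending return.
4. calc() returns 82 → res = 82.
Result: 82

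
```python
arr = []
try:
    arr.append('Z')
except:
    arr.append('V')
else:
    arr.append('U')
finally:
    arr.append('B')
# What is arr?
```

Step-by-step execution trace:
1. try: `arr.append('Z')` → arr = ['Z']. No exception raised.
2. `except` is skipped.
3. `else` runs: `arr.append('U')` → arr = ['Z', 'U'].
4. `finally` always runs: `arr.append('B')` → arr = ['Z', 'U', 'B'].
Result: ['Z', 'U', 'B']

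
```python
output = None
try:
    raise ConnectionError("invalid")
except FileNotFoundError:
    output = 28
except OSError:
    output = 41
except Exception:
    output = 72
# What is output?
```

Step-by-step execution trace:
1. `raise ConnectionError(...)` raises ConnectionError.
2. `except FileNotFoundError` does not match (ConnectionError is not a subclass of FileNotFoundError); skipped.
3. `except OSError` matches (ConnectionError is a subclass of OSError) → output = 41.
4. `except Exception` is not reached.
Result: 41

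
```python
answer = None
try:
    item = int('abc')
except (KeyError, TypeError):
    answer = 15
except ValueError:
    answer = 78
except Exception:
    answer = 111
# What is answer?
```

Step-by-step execution trace:
1. `item = int('abc')` raises ValueError.
2. `except (KeyError, TypeError)` does not match ValueError; skipped.
3. `except ValueError` matches (exact type match) → answer = 78.
4. `except Exception` is not reached.
Result: 78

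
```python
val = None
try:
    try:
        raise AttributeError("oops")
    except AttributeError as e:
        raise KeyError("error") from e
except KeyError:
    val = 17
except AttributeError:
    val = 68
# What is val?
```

Step-by-step execution trace:
1. Inner try raises AttributeError; inner `except AttributeError as e` catches it.
2. `raise KeyError(...) from e` raises KeyError (AttributeError is attached as __cause__, but only KeyError is active).
3. Outer `except KeyError` matches → val = 17.
4. `except AttributeError` is not reached.
Result: 17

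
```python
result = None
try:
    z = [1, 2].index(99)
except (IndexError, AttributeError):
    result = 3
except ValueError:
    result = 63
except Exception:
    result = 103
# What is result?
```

Step-by-step execution trace:
1. `z = [1, 2].index(99)` raises ValueError.
2. `except (IndexError, AttributeError)` does not match ValueError; skipped.
3. `except ValueError` matches (exact type match) → result = 63.
4. `except Exception` is not reached.
Result: 63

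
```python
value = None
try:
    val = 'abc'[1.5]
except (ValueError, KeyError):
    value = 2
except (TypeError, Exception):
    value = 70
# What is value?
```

Step-by-step execution trace:
1. `val = 'abc'[1.5]` raises TypeError.
2. `except (ValueError, KeyError)` does not match TypeError; skipped.
3. `except (TypeError, Exception)` matches (TypeError is in the tuple) → value = 70.
Result: 70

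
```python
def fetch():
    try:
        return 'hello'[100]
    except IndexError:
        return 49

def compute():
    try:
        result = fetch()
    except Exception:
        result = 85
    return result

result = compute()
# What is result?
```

Step-by-step execution trace:
1. `compute()` calls `fetch()`.
2. In fetch: `'hello'[100]` raises IndexError; `except IndexError` catches it → returns 49.
3. In compute: `result = fetch()` → result = 49. No exception reaches compute.
4. `except Exception` is skipped; compute returns 49.
5. result = 49.
Result: 49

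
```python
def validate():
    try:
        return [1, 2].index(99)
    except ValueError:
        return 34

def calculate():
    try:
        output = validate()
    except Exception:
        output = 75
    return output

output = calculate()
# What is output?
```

Step-by-step execution trace:
1. `calculate()` calls `validate()`.
2. In validate: `[1, 2].index(99)` raises ValueError; `except ValueError` catches it → returns 34.
3. In calculate: `output = validate()` → output = 34. No exception reaches calculate.
4. `except Exception` is skipped; calculate returns 34.
5. output = 34.
Result: 34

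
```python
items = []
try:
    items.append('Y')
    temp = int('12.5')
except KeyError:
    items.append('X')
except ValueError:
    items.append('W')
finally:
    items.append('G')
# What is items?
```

Step-by-step execution trace:
1. try: `items.append('Y')` → items = ['Y'].
2. `temp = int('12.5')` raises ValueError.
3. `except KeyError` does not match ValueError; skipped.
4. `except ValueError` matches → `items.append('W')` → items = ['Y', 'W'].
5. finally always runs: `items.append('G')` → items = ['Y', 'W', 'G'].
Result: ['Y', 'W', 'G']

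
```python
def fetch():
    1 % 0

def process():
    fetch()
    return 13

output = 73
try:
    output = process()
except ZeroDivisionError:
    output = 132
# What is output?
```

Step-by-step execution trace:
1. output starts at 73.
2. try: `process()` calls `fetch()`.
3. `fetch()` evaluates `1 % 0`, which raises ZeroDivisionError; it propagates through process (uncaught).
4. `return 13` in process is not reached; the assignment to output does not complete.
5. `except ZeroDivisionError` matches → output = 132.
Result: 132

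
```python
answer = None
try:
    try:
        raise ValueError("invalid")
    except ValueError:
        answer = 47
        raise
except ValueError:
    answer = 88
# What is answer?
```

Step-by-step execution trace:
1. Inner try: `raise ValueError("invalid")` raises ValueError.
2. Inner `except ValueError` matches → answer = 47.
3. bare `raise` re-raises the same ValueError.
4. Outer `except ValueError` matches → answer = 88.
Result: 88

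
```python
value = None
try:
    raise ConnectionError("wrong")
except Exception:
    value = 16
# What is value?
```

Step-by-step execution trace:
1. `raise ConnectionError(...)` raises ConnectionError.
2. `except Exception` matches (ConnectionError is a subclass of Exception) → value = 16.
Result: 16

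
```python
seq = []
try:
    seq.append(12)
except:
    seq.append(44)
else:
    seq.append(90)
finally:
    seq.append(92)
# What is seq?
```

Step-by-step execution trace:
1. try: `seq.append(12)` → seq = [12]. No exception raised.
2. `except` is skipped.
3. `else` runs: `seq.append(90)` → seq = [12, 90].
4. `finally` always runs: `seq.append(92)` → seq = [12, 90, 92].
Result: [12, 90, 92]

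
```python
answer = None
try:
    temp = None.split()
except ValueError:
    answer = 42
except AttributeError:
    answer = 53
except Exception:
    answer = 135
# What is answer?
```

Step-by-step execution trace:
1. `temp = None.split()` raises AttributeError.
2. `except ValueError` does not match AttributeError; skipped.
3. `except AttributeError` matches → answer = 53.
4. Remaining except clauses are skipped.
Result: 53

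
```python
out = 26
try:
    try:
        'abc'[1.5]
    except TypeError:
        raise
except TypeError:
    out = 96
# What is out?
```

Step-by-step execution trace:
1. Inner try: `'abc'[1.5]` raises TypeError.
2. Inner `except TypeError` matches; bare `raise` re-raises the same TypeError.
3. Outer `except TypeError` matches → out = 96.
Result: 96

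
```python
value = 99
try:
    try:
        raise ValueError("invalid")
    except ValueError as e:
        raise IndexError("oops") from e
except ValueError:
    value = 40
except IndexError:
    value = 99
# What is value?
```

Step-by-step execution trace:
1. Inner try raises ValueError; inner `except ValueError as e` catches it.
2. `raise IndexError(...) from e` raises IndexError (ValueError is attached as __cause__, but only IndexError is active).
3. Outer `except ValueError` does not match IndexError; skipped.
4. Outer `except IndexError` matches → value = 99.
Result: 99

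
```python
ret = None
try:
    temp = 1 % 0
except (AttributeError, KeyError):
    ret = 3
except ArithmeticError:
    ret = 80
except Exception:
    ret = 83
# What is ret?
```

Step-by-step execution trace:
1. `temp = 1 % 0` raises ZeroDivisionError.
2. `except (AttributeError, KeyError)` does not match ZeroDivisionError; skipped.
3. `except ArithmeticError` matches (ZeroDivisionError is a subclass of ArithmeticError) → ret = 80.
4. `except Exception` is not reached.
Result: 80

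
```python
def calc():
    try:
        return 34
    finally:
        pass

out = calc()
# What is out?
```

Step-by-step execution trace:
1. `calc()` enters try: `return 34` sets pending return value 34.
2. Before returning, `finally: pass` runs (no effect).
3. calc() returns 34 → out = 34.
Result: 34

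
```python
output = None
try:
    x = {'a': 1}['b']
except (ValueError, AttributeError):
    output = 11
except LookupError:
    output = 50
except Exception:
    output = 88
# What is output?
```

Step-by-step execution trace:
1. `x = {'a': 1}['b']` raises KeyError.
2. `except (ValueError, AttributeError)` does not match KeyError; skipped.
3. `except LookupError` matches (KeyError is a subclass of LookupError) → output = 50.
4. `except Exception` is not reached.
Result: 50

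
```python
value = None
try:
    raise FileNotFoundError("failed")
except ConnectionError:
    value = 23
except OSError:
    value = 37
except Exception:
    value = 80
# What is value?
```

Step-by-step execution trace:
1. `raise FileNotFoundError(...)` raises FileNotFoundError.
2. `except ConnectionError` does not match (FileNotFoundError is not a subclass of ConnectionError); skipped.
3. `except OSError` matches (FileNotFoundError is a subclass of OSError) → value = 37.
4. `except Exception` is not reached.
Result: 37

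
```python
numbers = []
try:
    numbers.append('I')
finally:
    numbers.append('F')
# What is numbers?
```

Step-by-step execution trace:
1. try: `numbers.append('I')` → numbers = ['I'].
2. The try body completes without raising.
3. finally always runs: `numbers.append('F')` → numbers = ['I', 'F'].
Result: ['I', 'F']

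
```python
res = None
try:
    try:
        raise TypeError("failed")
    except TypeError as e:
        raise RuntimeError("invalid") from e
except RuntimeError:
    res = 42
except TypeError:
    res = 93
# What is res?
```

Step-by-step execution trace:
1. Inner try raises TypeError; inner `except TypeError as e` catches it.
2. `raise RuntimeError(...) from e` raises RuntimeError (TypeError is attached as __cause__, but only RuntimeError is active).
3. Outer `except RuntimeError` matches → res = 42.
4. `except TypeError` is not reached.
Result: 42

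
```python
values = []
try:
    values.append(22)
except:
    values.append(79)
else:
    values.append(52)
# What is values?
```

Step-by-step execution trace:
1. try: `values.append(22)` → values = [22]. No exception raised.
2. `except` is skipped.
3. `else` runs (try completed without exception): `values.append(52)` → values = [22, 52].
Result: [22, 52]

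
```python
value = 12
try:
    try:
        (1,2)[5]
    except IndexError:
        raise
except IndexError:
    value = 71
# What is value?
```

Step-by-step execution trace:
1. Inner try: `(1,2)[5]` raises IndexError.
2. Inner `except IndexError` matches; bare `raise` re-raises the same IndexError.
3. Outer `except IndexError` matches → value = 71.
Result: 71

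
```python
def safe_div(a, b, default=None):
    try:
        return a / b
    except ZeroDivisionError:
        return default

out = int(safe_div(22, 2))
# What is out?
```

Step-by-step execution trace:
1. `safe_div(22, 2)` enters try: `return 22 / 2` → returns 11.0. No exception raised.
2. `except ZeroDivisionError` is skipped.
3. `int(11.0)` → 11 → out = 11.
Result: 11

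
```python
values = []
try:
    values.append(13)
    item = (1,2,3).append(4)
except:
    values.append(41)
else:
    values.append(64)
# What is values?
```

Step-by-step execution trace:
1. try: `values.append(13)` → values = [13].
2. `item = (1,2,3).append(4)` raises AttributeError.
3. bare `except` matches → `values.append(41)` → values = [13, 41].
4. `else` is skipped (an exception was raised).
Result: [13, 41]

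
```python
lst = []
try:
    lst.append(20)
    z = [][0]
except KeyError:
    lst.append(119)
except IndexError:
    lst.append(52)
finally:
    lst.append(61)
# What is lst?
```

Step-by-step execution trace:
1. try: `lst.append(20)` → lst = [20].
2. `z = [][0]` raises IndexError.
3. `except KeyError` does not match IndexError; skipped.
4. `except IndexError` matches → `lst.append(52)` → lst = [20, 52].
5. finally always runs: `lst.append(61)` → lst = [20, 52, 61].
Result: [20, 52, 61]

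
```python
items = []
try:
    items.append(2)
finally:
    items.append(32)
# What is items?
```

Step-by-step execution trace:
1. try: `items.append(2)` → items = [2].
2. The try body completes without raising.
3. finally always runs: `items.append(32)` → items = [2, 32].
Result: [2, 32]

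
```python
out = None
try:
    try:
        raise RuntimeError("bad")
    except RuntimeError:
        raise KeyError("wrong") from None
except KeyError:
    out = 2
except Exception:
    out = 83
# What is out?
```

Step-by-step execution trace:
1. Inner try raises RuntimeError; inner `except RuntimeError` catches it.
2. `raise KeyError(...) from None` raises KeyError (from None suppresses __context__, but the active exception is still KeyError).
3. Outer `except KeyError` matches → out = 2.
4. `except Exception` is not reached.
Result: 2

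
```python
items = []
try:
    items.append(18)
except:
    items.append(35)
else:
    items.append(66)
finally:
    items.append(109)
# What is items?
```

Step-by-step execution trace:
1. try: `items.append(18)` → items = [18]. No exception raised.
2. `except` is skipped.
3. `else` runs: `items.append(66)` → items = [18, 66].
4. `finally` always runs: `items.append(109)` → items = [18, 66, 109].
Result: [18, 66, 109]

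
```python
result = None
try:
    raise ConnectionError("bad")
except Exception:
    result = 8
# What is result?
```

Step-by-step execution trace:
1. `raise ConnectionError(...)` raises ConnectionError.
2. `except Exception` matches (ConnectionError is a subclass of Exception) → result = 8.
Result: 8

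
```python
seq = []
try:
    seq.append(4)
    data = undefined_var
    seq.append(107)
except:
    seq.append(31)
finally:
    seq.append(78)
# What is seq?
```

Step-by-step execution trace:
1. try: `seq.append(4)` → seq = [4].
2. `data = undefined_var` raises NameError; `seq.append(107)` is not reached.
3. bare `except` matches → `seq.append(31)` → seq = [4, 31].
4. finally always runs: `seq.append(78)` → seq = [4, 31, 78].
Result: [4, 31, 78]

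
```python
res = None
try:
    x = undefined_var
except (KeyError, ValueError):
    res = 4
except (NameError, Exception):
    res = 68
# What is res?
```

Step-by-step execution trace:
1. `x = undefined_var` raises NameError.
2. `except (KeyError, ValueError)` does not match NameError; skipped.
3. `except (NameError, Exception)` matches (NameError is in the tuple) → res = 68.
Result: 68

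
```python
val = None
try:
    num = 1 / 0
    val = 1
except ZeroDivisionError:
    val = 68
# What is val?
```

Step-by-step execution trace:
1. `num = 1 / 0` raises ZeroDivisionError.
2. `val = 1` is not reached.
3. `except ZeroDivisionError` matches → val = 68.
Result: 68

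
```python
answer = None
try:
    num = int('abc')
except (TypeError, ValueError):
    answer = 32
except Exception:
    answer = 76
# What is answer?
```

Step-by-step execution trace:
1. `num = int('abc')` raises ValueError.
2. `except (TypeError, ValueError)` matches (ValueError is in the tuple) → answer = 32.
3. `except Exception` is not reached.
Result: 32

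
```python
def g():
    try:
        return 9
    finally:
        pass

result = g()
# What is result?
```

Step-by-step execution trace:
1. `g()` enters try: `return 9` sets pending return value 9.
2. Before returning, `finally: pass` runs (no effect).
3. g() returns 9 → result = 9.
Result: 9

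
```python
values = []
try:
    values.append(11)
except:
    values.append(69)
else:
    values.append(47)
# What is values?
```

Step-by-step execution trace:
1. try: `values.append(11)` → values = [11]. No exception raised.
2. `except` is skipped.
3. `else` runs (try completed without exception): `values.append(47)` → values = [11, 47].
Result: [11, 47]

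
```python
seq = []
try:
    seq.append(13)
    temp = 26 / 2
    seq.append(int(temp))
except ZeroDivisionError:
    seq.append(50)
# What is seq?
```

Step-by-step execution trace:
1. try: `seq.append(13)` → seq = [13].
2. `temp = 26 / 2` → temp = 13.0. No exception raised.
3. `seq.append(int(temp))` → seq = [13, 13].
4. `except ZeroDivisionError` is skipped (no exception was raised).
Result: [13, 13]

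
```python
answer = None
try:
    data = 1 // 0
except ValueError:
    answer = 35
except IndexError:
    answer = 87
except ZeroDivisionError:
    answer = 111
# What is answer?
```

Step-by-step execution trace:
1. `data = 1 // 0` raises ZeroDivisionError.
2. `except ValueError` does not match ZeroDivisionError; skipped.
3. `except IndexError` does not match ZeroDivisionError; skipped.
4. `except ZeroDivisionError` matches → answer = 111.
Result: 111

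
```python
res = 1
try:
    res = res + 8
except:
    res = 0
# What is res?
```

Step-by-step execution trace:
1. res starts at 1.
2. try: `res = res + 8` → res = 9. No exception raised.
3. `except` is skipped.
Result: 9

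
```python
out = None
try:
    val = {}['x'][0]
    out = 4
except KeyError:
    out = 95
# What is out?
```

Step-by-step execution trace:
1. `val = {}['x'][0]` raises KeyError.
2. `out = 4` is not reached.
3. `except KeyError` matches → out = 95.
Result: 95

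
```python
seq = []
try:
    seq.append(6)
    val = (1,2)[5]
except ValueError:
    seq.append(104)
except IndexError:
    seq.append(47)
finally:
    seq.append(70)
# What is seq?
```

Step-by-step execution trace:
1. try: `seq.append(6)` → seq = [6].
2. `val = (1,2)[5]` raises IndexError.
3. `except ValueError` does not match IndexError; skipped.
4. `except IndexError` matches → `seq.append(47)` → seq = [6, 47].
5. finally always runs: `seq.append(70)` → seq = [6, 47, 70].
Result: [6, 47, 70]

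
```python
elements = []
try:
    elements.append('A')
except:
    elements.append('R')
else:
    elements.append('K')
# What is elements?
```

Step-by-step execution trace:
1. try: `elements.append('A')` → elements = ['A']. No exception raised.
2. `except` is skipped.
3. `else` runs (try completed without exception): `elements.append('K')` → elements = ['A', 'K'].
Result: ['A', 'K']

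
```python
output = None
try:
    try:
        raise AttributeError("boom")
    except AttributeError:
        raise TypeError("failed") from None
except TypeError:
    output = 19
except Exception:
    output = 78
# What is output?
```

Step-by-step execution trace:
1. Inner try raises AttributeError; inner `except AttributeError` catches it.
2. `raise TypeError(...) from None` raises TypeError (from None suppresses __context__, but the active exception is still TypeError).
3. Outer `except TypeError` matches → output = 19.
4. `except Exception` is not reached.
Result: 19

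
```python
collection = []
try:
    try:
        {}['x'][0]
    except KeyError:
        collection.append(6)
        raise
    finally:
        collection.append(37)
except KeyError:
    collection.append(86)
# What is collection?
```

Step-by-step execution trace:
1. Inner try: `{}['x'][0]` raises KeyError.
2. Inner `except KeyError` matches → `collection.append(6)` → collection = [6].
3. bare `raise` re-raises KeyError.
4. Inner `finally` runs during unwinding: `collection.append(37)` → collection = [6, 37].
5. Outer `except KeyError` matches → `collection.append(86)` → collection = [6, 37, 86].
Result: [6, 37, 86]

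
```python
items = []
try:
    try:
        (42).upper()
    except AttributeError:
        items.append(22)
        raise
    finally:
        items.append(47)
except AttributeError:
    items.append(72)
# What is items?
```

Step-by-step execution trace:
1. Inner try: `(42).upper()` raises AttributeError.
2. Inner `except AttributeError` matches → `items.append(22)` → items = [22].
3. bare `raise` re-raises AttributeError.
4. Inner `finally` runs during unwinding: `items.append(47)` → items = [22, 47].
5. Outer `except AttributeError` matches → `items.append(72)` → items = [22, 47, 72].
Result: [22, 47, 72]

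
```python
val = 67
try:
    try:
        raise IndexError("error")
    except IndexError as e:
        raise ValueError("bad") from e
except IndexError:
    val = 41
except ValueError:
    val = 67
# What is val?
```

Step-by-step execution trace:
1. Inner try raises IndexError; inner `except IndexError as e` catches it.
2. `raise ValueError(...) from e` raises ValueError (IndexError is attached as __cause__, but only ValueError is active).
3. Outer `except IndexError` does not match ValueError; skipped.
4. Outer `except ValueError` matches → val = 67.
Result: 67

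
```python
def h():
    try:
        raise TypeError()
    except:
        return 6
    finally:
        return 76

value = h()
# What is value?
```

Step-by-step execution trace:
1. `h()` enters try: `raise TypeError()` raises TypeError.
2. bare `except` matches → `return 6` sets pending return value 6.
3. Before returning, `finally: return 76` runs and overrides the pending return.
4. h() returns 76 → value = 76.
Result: 76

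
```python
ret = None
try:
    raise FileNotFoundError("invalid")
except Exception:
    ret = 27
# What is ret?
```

Step-by-step execution trace:
1. `raise FileNotFoundError(...)` raises FileNotFoundError.
2. `except Exception` matches (FileNotFoundError is a subclass of Exception) → ret = 27.
Result: 27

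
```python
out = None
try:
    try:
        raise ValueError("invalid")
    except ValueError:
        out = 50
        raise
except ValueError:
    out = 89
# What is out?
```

Step-by-step execution trace:
1. Inner try: `raise ValueError("invalid")` raises ValueError.
2. Inner `except ValueError` matches → out = 50.
3. bare `raise` re-raises the same ValueError.
4. Outer `except ValueError` matches → out = 89.
Result: 89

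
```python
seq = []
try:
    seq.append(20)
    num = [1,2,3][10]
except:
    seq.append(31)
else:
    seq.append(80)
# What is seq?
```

Step-by-step execution trace:
1. try: `seq.append(20)` → seq = [20].
2. `num = [1,2,3][10]` raises IndexError.
3. bare `except` matches → `seq.append(31)` → seq = [20, 31].
4. `else` is skipped (an exception was raised).
Result: [20, 31]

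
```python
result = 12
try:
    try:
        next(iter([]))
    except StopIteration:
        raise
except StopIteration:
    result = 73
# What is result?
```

Step-by-step execution trace:
1. Inner try: `next(iter([]))` raises StopIteration.
2. Inner `except StopIteration` matches; bare `raise` re-raises the same StopIteration.
3. Outer `except StopIteration` matches → result = 73.
Result: 73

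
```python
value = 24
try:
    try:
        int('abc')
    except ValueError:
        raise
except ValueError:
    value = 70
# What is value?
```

Step-by-step execution trace:
1. Inner try: `int('abc')` raises ValueError.
2. Inner `except ValueError` matches; bare `raise` re-raises the same ValueError.
3. Outer `except ValueError` matches → value = 70.
Result: 70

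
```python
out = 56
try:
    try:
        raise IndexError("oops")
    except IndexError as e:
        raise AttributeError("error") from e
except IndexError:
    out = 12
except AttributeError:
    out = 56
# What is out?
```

Step-by-step execution trace:
1. Inner try raises IndexError; inner `except IndexError as e` catches it.
2. `raise AttributeError(...) from e` raises AttributeError (IndexError is attached as __cause__, but only AttributeError is active).
3. Outer `except IndexError` does not match AttributeError; skipped.
4. Outer `except AttributeError` matches → out = 56.
Result: 56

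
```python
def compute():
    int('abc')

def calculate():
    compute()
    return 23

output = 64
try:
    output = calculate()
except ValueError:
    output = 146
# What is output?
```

Step-by-step execution trace:
1. output starts at 64.
2. try: `calculate()` calls `compute()`.
3. `compute()` evaluates `int('abc')`, which raises ValueError; it propagates through calculate (uncaught).
4. `return 23` in calculate is not reached; the assignment to output does not complete.
5. `except ValueError` matches → output = 146.
Result: 146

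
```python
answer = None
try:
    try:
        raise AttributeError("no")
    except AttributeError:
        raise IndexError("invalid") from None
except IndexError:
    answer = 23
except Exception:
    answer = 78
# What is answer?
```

Step-by-step execution trace:
1. Inner try raises AttributeError; inner `except AttributeError` catches it.
2. `raise IndexError(...) from None` raises IndexError (from None suppresses __context__, but the active exception is still IndexError).
3. Outer `except IndexError` matches → answer = 23.
4. `except Exception` is not reached.
Result: 23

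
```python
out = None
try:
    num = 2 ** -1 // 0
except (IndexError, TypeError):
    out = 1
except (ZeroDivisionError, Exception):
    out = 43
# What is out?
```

Step-by-step execution trace:
1. `num = 2 ** -1 // 0` raises ZeroDivisionError.
2. `except (IndexError, TypeError)` does not match ZeroDivisionError; skipped.
3. `except (ZeroDivisionError, Exception)` matches (ZeroDivisionError is in the tuple) → out = 43.
Result: 43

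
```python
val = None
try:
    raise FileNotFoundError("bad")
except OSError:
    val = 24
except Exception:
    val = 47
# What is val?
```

Step-by-step execution trace:
1. `raise FileNotFoundError(...)` raises FileNotFoundError.
2. `except OSError` matches (FileNotFoundError is a subclass of OSError) → val = 24.
3. `except Exception` is not reached.
Result: 24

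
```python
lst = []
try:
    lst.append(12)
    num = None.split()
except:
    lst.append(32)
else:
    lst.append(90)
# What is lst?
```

Step-by-step execution trace:
1. try: `lst.append(12)` → lst = [12].
2. `num = None.split()` raises AttributeError.
3. bare `except` matches → `lst.append(32)` → lst = [12, 32].
4. `else` is skipped (an exception was raised).
Result: [12, 32]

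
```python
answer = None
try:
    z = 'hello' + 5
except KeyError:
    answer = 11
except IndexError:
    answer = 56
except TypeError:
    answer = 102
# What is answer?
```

Step-by-step execution trace:
1. `z = 'hello' + 5` raises TypeError.
2. `except KeyError` does not match TypeError; skipped.
3. `except IndexError` does not match TypeError; skipped.
4. `except TypeError` matches → answer = 102.
Result: 102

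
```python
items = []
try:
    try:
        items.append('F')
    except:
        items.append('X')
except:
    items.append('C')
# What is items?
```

Step-by-step execution trace:
1. Inner try: `items.append('F')` → items = ['F']. No exception raised.
2. Inner `except` is skipped.
3. Inner try completes normally; outer `except` is skipped.
Result: ['F']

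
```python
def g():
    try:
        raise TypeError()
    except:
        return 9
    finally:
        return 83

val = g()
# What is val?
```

Step-by-step execution trace:
1. `g()` enters try: `raise TypeError()` raises TypeError.
2. bare `except` matches → `return 9` sets pending return value 9.
3. Before returning, `finally: return 83` runs and overrides the pending return.
4. g() returns 83 → val = 83.
Result: 83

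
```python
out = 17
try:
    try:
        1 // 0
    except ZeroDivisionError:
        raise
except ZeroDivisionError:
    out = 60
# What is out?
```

Step-by-step execution trace:
1. Inner try: `1 // 0` raises ZeroDivisionError.
2. Inner `except ZeroDivisionError` matches; bare `raise` re-raises the same ZeroDivisionError.
3. Outer `except ZeroDivisionError` matches → out = 60.
Result: 60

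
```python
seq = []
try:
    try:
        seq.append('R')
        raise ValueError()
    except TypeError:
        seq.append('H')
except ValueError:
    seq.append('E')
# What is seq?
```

Step-by-step execution trace:
1. Inner try: `seq.append('R')` → seq = ['R'].
2. `raise ValueError()` raises ValueError.
3. Inner `except TypeError` does not match ValueError; exception propagates to outer try.
4. Outer `except ValueError` matches → `seq.append('E')` → seq = ['R', 'E'].
Result: ['R', 'E']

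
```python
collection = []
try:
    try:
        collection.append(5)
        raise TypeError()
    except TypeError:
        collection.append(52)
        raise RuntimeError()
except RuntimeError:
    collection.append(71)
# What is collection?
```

Step-by-step execution trace:
1. Inner try: `collection.append(5)` → collection = [5].
2. `raise TypeError()` raises TypeError.
3. Inner `except TypeError` matches → `collection.append(52)` → collection = [5, 52].
4. `raise RuntimeError()` raises RuntimeError; propagates to outer try.
5. Outer `except RuntimeError` matches → `collection.append(71)` → collection = [5, 52, 71].
Result: [5, 52, 71]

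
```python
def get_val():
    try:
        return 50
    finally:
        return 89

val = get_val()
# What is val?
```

Step-by-step execution trace:
1. `get_val()` enters try: `return 50` sets pending return value 50.
2. Before returning, `finally: return 89` runs and overrides the pending return.
3. get_val() returns 89 → val = 89.
Result: 89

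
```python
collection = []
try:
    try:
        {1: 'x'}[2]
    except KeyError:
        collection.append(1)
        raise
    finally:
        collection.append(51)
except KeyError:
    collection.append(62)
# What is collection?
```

Step-by-step execution trace:
1. Inner try: `{1: 'x'}[2]` raises KeyError.
2. Inner `except KeyError` matches → `collection.append(1)` → collection = [1].
3. bare `raise` re-raises KeyError.
4. Inner `finally` runs during unwinding: `collection.append(51)` → collection = [1, 51].
5. Outer `except KeyError` matches → `collection.append(62)` → collection = [1, 51, 62].
Result: [1, 51, 62]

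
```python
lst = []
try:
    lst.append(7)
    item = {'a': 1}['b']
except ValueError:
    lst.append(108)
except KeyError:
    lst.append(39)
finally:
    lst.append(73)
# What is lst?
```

Step-by-step execution trace:
1. try: `lst.append(7)` → lst = [7].
2. `item = {'a': 1}['b']` raises KeyError.
3. `except ValueError` does not match KeyError; skipped.
4. `except KeyError` matches → `lst.append(39)` → lst = [7, 39].
5. finally always runs: `lst.append(73)` → lst = [7, 39, 73].
Result: [7, 39, 73]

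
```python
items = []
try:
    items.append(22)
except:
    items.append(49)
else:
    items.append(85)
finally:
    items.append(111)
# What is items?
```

Step-by-step execution trace:
1. try: `items.append(22)` → items = [22]. No exception raised.
2. `except` is skipped.
3. `else` runs: `items.append(85)` → items = [22, 85].
4. `finally` always runs: `items.append(111)` → items = [22, 85, 111].
Result: [22, 85, 111]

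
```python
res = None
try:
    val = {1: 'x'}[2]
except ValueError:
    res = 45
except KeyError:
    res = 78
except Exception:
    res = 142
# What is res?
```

Step-by-step execution trace:
1. `val = {1: 'x'}[2]` raises KeyError.
2. `except ValueError` does not match KeyError; skipped.
3. `except KeyError` matches → res = 78.
4. Remaining except clauses are skipped.
Result: 78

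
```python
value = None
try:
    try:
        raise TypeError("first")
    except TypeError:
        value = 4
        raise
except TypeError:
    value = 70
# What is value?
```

Step-by-step execution trace:
1. Inner try: `raise TypeError("first")` raises TypeError.
2. Inner `except TypeError` matches → value = 4.
3. bare `raise` re-raises the same TypeError.
4. Outer `except TypeError` matches → value = 70.
Result: 70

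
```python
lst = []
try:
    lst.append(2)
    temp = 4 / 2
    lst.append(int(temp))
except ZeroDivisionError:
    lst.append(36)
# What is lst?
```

Step-by-step execution trace:
1. try: `lst.append(2)` → lst = [2].
2. `temp = 4 / 2` → temp = 2.0. No exception raised.
3. `lst.append(int(temp))` → lst = [2, 2].
4. `except ZeroDivisionError` is skipped (no exception was raised).
Result: [2, 2]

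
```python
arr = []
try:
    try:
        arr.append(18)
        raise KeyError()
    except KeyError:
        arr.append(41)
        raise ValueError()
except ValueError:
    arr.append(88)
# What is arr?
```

Step-by-step execution trace:
1. Inner try: `arr.append(18)` → arr = [18].
2. `raise KeyError()` raises KeyError.
3. Inner `except KeyError` matches → `arr.append(41)` → arr = [18, 41].
4. `raise ValueError()` raises ValueError; propagates to outer try.
5. Outer `except ValueError` matches → `arr.append(88)` → arr = [18, 41, 88].
Result: [18, 41, 88]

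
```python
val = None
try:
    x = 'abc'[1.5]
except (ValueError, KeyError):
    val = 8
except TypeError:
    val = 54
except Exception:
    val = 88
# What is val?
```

Step-by-step execution trace:
1. `x = 'abc'[1.5]` raises TypeError.
2. `except (ValueError, KeyError)` does not match TypeError; skipped.
3. `except TypeError` matches (exact type match) → val = 54.
4. `except Exception` is not reached.
Result: 54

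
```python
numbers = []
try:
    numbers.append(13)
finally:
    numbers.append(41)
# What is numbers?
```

Step-by-step execution trace:
1. try: `numbers.append(13)` → numbers = [13].
2. The try body completes without raising.
3. finally always runs: `numbers.append(41)` → numbers = [13, 41].
Result: [13, 41]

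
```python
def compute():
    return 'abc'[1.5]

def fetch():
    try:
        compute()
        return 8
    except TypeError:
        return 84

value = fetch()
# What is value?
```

Step-by-step execution trace:
1. `fetch()` calls `compute()`.
2. `compute()` evaluates `'abc'[1.5]`, which raises TypeError; it propagates to the caller.
3. `return 8` is not reached.
4. `except TypeError` in fetch matches → returns 84.
5. value = 84.
Result: 84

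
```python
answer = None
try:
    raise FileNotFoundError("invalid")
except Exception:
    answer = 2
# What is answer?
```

Step-by-step execution trace:
1. `raise FileNotFoundError(...)` raises FileNotFoundError.
2. `except Exception` matches (FileNotFoundError is a subclass of Exception) → answer = 2.
Result: 2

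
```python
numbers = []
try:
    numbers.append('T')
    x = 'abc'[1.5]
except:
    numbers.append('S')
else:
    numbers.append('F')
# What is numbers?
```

Step-by-step execution trace:
1. try: `numbers.append('T')` → numbers = ['T'].
2. `x = 'abc'[1.5]` raises TypeError.
3. bare `except` matches → `numbers.append('S')` → numbers = ['T', 'S'].
4. `else` is skipped (an exception was raised).
Result: ['T', 'S']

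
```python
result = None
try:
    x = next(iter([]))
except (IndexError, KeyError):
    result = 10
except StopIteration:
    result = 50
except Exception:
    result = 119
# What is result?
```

Step-by-step execution trace:
1. `x = next(iter([]))` raises StopIteration.
2. `except (IndexError, KeyError)` does not match StopIteration; skipped.
3. `except StopIteration` matches (exact type match) → result = 50.
4. `except Exception` is not reached.
Result: 50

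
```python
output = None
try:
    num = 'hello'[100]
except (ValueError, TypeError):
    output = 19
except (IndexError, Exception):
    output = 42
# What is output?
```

Step-by-step execution trace:
1. `num = 'hello'[100]` raises IndexError.
2. `except (ValueError, TypeError)` does not match IndexError; skipped.
3. `except (IndexError, Exception)` matches (IndexError is in the tuple) → output = 42.
Result: 42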